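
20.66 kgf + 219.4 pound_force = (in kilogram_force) 120.2. Check: 1 kgf = 9.80665 N, so 20.66 kgf = 20.66 * 9.80665 = 202.60539 N. 1 pound_force = 4.4482216 N, so 219.4 pound_force = 219.4 * 4.4482216 = 975.93982 N. Sum: 202.60539 + 975.93982 = 1178.5452 N. 1 kilogram_force = 9.80665 N, so 1178.5452 N = 1178.5452 / 9.80665 = 120.17817 kilogram_force ≈ 120.2 kilogram_force (4 s.f.).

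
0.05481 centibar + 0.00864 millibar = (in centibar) 1 centibar = 1000 Pa, so 0.05481 centibar = 0.05481 * 1000 = 54.81 Pa. 1 millibar = 100 Pa, so 0.00864 millibar = 0.00864 * 100 = 0.864 Pa. Sum: 54.81 + 0.864 = 55.674 Pa. 1 centibar = 1000 Pa, so 55.674 Pa = 55.674 / 1000 = 0.055674 centibar ≈ 0.05567 centibar (4 s.f.). Final answer: 0.05567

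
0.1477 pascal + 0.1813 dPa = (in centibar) 0.0001658. Check: 0.1477 pascal = 0.1477 Pa. 1 dPa = 0.1 Pa, so 0.1813 dPa = 0.1813 * 0.1 = 0.01813 Pa. Sum: 0.1477 + 0.01813 = 0.16583 Pa. 1 centibar = 1000 Pa, so 0.16583 Pa = 0.16583 / 1000 = 0.00016583 centibar ≈ 0.0001658 centibar (4 s.f.).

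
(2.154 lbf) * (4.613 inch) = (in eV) 7.007e+18. Check: 1 lbf = 4.4482216 N, so 2.154 lbf = 2.154 * 4.4482216 = 9.5814694 N. 1 inch = 0.0254 m, so 4.613 inch = 4.613 * 0.0254 = 0.1171702 m. Combine: 9.5814694 N * 0.1171702 m = 1.1226627 J. 1 eV = 1.6021766e-19 J, so 1.1226627 J = 1.1226627 / 1.6021766e-19 = 7.0071093e+18 eV ≈ 7.007e+18 eV (4 s.f.).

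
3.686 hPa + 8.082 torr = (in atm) 1 hPa = 100 Pa, so 3.686 hPa = 3.686 * 100 = 368.6 Pa. 1 torr = 133.32237 Pa, so 8.082 torr = 8.082 * 133.32237 = 1077.5114 Pa. Sum: 368.6 + 1077.5114 = 1446.1114 Pa. 1 atm = 101325 Pa, so 1446.1114 Pa = 1446.1114 / 101325 = 0.01427201 atm ≈ 0.01427 atm (4 s.f.). Final answer: 0.01427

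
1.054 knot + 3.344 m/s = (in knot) 7.554. Check: 1 knot = 0.51444444 m/s, so 1.054 knot = 1.054 * 0.51444444 = 0.54222444 m/s. 3.344 m/s is already in m/s. Sum: 0.54222444 + 3.344 = 3.8862244 m/s. 1 knot = 0.51444444 m/s, so 3.8862244 m/s = 3.8862244 / 0.51444444 = 7.554216 knot ≈ 7.554 knot (4 s.f.).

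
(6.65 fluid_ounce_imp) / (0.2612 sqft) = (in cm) 1 fluid_ounce_imp = 2.8413063e-05 m^3, so 6.65 fluid_ounce_imp = 6.65 * 2.8413063e-05 = 0.00018894687 m^3. 1 sqft = 0.09290304 m^2, so 0.2612 sqft = 0.2612 * 0.09290304 = 0.024266274 m^2. Combine: 0.00018894687 m^3 / 0.024266274 m^2 = 0.0077863979 m. 1 cm = 0.01 m, so 0.0077863979 m = 0.0077863979 / 0.01 = 0.77863979 cm ≈ 0.7786 cm (4 s.f.). Final answer: 0.7786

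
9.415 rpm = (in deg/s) 56.49. Check: 1 rpm = 0.10471976 rad/s, so 9.415 rpm = 9.415 * 0.10471976 = 0.98593649 rad/s. 1 deg/s = 0.017453293 rad/s, so 0.98593649 rad/s = 0.98593649 / 0.017453293 = 56.49 deg/s.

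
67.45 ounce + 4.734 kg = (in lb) 1 ounce = 0.028349523 kg, so 67.45 ounce = 67.45 * 0.028349523 = 1.9121753 kg. 4.734 kg is already in kg. Sum: 1.9121753 + 4.734 = 6.6461753 kg. 1 lb = 0.45359237 kg, so 6.6461753 kg = 6.6461753 / 0.45359237 = 14.652308 lb ≈ 14.65 lb (4 s.f.). Final answer: 14.65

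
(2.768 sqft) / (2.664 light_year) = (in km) 1 sqft = 0.09290304 m^2, so 2.768 sqft = 2.768 * 0.09290304 = 0.25715561 m^2. 1 light_year = 9.4607305e+15 m, so 2.664 light_year = 2.664 * 9.4607305e+15 = 2.5203386e+16 m. Combine: 0.25715561 m^2 / 2.5203386e+16 m = 1.0203217e-17 m. 1 km = 1000 m, so 1.0203217e-17 m = 1.0203217e-17 / 1000 = 1.0203217e-20 km ≈ 1.02e-20 km (4 s.f.). Final answer: 1.02e-20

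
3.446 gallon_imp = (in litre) 1 gallon_imp = 0.00454609 m^3, so 3.446 gallon_imp = 3.446 * 0.00454609 = 0.015665826 m^3. 1 litre = 0.001 m^3, so 0.015665826 m^3 = 0.015665826 / 0.001 = 15.665826 litre ≈ 15.67 litre (4 s.f.). Final answer: 15.67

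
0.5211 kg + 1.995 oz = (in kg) 0.5211 kg is already in kg. 1 oz = 0.028349523 kg, so 1.995 oz = 1.995 * 0.028349523 = 0.056557299 kg. Sum: 0.5211 + 0.056557299 = 0.5776573 kg. Result: 0.5776573 kg ≈ 0.5777 kg (4 s.f.). Final answer: 0.5777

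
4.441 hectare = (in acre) 1 hectare = 10000 m^2, so 4.441 hectare = 4.441 * 10000 = 44410 m^2. 1 acre = 4046.8564 m^2, so 44410 m^2 = 44410 / 4046.8564 = 10.97395 acre ≈ 10.97 acre (4 s.f.). Final answer: 10.97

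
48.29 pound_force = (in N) 1 pound_force = 4.4482216 N, so 48.29 pound_force = 48.29 * 4.4482216 = 214.80462 N. Result: 214.80462 N ≈ 214.8 N (4 s.f.). Final answer: 214.8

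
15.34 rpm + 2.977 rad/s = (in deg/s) 262.6. Check: 1 rpm = 0.10471976 rad/s, so 15.34 rpm = 15.34 * 0.10471976 = 1.606401 rad/s. 2.977 rad/s is already in rad/s. Sum: 1.606401 + 2.977 = 4.583401 rad/s. 1 deg/s = 0.017453293 rad/s, so 4.583401 rad/s = 4.583401 / 0.017453293 = 262.60954 deg/s ≈ 262.6 deg/s (4 s.f.).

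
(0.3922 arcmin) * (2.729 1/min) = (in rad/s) 1 arcmin = 0.00029088821 rad, so 0.3922 arcmin = 0.3922 * 0.00029088821 = 0.00011408636 rad. 1 1/min = 0.016666667 Hz, so 2.729 1/min = 2.729 * 0.016666667 = 0.045483333 Hz. Combine: 0.00011408636 rad * 0.045483333 Hz = 5.1890277e-06 rad/s. Result: 5.1890277e-06 rad/s ≈ 5.189e-06 rad/s (4 s.f.). Final answer: 5.189e-06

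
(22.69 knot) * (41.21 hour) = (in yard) 1.894e+06. Check: 1 knot = 0.51444444 m/s, so 22.69 knot = 22.69 * 0.51444444 = 11.672744 m/s. 1 hour = 3600 s, so 41.21 hour = 41.21 * 3600 = 148356 s. Combine: 11.672744 m/s * 148356 s = 1731721.7 m. 1 yard = 0.9144 m, so 1731721.7 m = 1731721.7 / 0.9144 = 1893833.9 yard ≈ 1.894e+06 yard (4 s.f.).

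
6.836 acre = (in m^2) 2.766e+04. Check: 1 acre = 4046.8564 m^2, so 6.836 acre = 6.836 * 4046.8564 = 27664.311 m^2. Result: 27664.311 m^2 ≈ 2.766e+04 m^2 (4 s.f.).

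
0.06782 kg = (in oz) 1 oz = 0.028349523 kg, so 0.06782 kg = 0.06782 / 0.028349523 = 2.3922801 oz ≈ 2.392 oz (4 s.f.). Final answer: 2.392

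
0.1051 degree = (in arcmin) 6.306. Check: 1 degree = 0.017453293 rad, so 0.1051 degree = 0.1051 * 0.017453293 = 0.001834341 rad. 1 arcmin = 0.00029088821 rad, so 0.001834341 rad = 0.001834341 / 0.00029088821 = 6.306 arcmin.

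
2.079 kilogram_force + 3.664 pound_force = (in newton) 36.69. Check: 1 kilogram_force = 9.80665 N, so 2.079 kilogram_force = 2.079 * 9.80665 = 20.388025 N. 1 pound_force = 4.4482216 N, so 3.664 pound_force = 3.664 * 4.4482216 = 16.298284 N. Sum: 20.388025 + 16.298284 = 36.686309 N. 36.686309 N = 36.686309 newton ≈ 36.69 newton (4 s.f.).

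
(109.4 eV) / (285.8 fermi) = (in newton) 1 eV = 1.6021766e-19 J, so 109.4 eV = 109.4 * 1.6021766e-19 = 1.7527812e-17 J. 1 fermi = 1e-15 m, so 285.8 fermi = 285.8 * 1e-15 = 2.858e-13 m. Combine: 1.7527812e-17 J / 2.858e-13 m = 6.1328945e-05 N. 6.1328945e-05 N = 6.1328945e-05 newton ≈ 6.133e-05 newton (4 s.f.). Final answer: 6.133e-05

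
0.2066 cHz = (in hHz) 1 cHz = 0.01 Hz, so 0.2066 cHz = 0.2066 * 0.01 = 0.002066 Hz. 1 hHz = 100 Hz, so 0.002066 Hz = 0.002066 / 100 = 2.066e-05 hHz. Final answer: 2.066e-05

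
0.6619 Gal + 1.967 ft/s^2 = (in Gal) 1 Gal = 0.01 m/s^2, so 0.6619 Gal = 0.6619 * 0.01 = 0.006619 m/s^2. 1 ft/s^2 = 0.3048 m/s^2, so 1.967 ft/s^2 = 1.967 * 0.3048 = 0.5995416 m/s^2. Sum: 0.006619 + 0.5995416 = 0.6061606 m/s^2. 1 Gal = 0.01 m/s^2, so 0.6061606 m/s^2 = 0.6061606 / 0.01 = 60.61606 Gal ≈ 60.62 Gal (4 s.f.). Final answer: 60.62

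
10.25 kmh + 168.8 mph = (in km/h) 281.9. Check: 1 kmh = 0.27777778 m/s, so 10.25 kmh = 10.25 * 0.27777778 = 2.8472222 m/s. 1 mph = 0.44704 m/s, so 168.8 mph = 168.8 * 0.44704 = 75.460352 m/s. Sum: 2.8472222 + 75.460352 = 78.307574 m/s. 1 km/h = 0.27777778 m/s, so 78.307574 m/s = 78.307574 / 0.27777778 = 281.90727 km/h ≈ 281.9 km/h (4 s.f.).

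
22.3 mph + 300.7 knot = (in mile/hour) 368.3. Check: 1 mph = 0.44704 m/s, so 22.3 mph = 22.3 * 0.44704 = 9.968992 m/s. 1 knot = 0.51444444 m/s, so 300.7 knot = 300.7 * 0.51444444 = 154.69344 m/s. Sum: 9.968992 + 154.69344 = 164.66244 m/s. 1 mile/hour = 0.44704 m/s, so 164.66244 m/s = 164.66244 / 0.44704 = 368.33938 mile/hour ≈ 368.3 mile/hour (4 s.f.).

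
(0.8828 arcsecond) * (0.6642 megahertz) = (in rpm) 27.15. Check: 1 arcsecond = 4.8481368e-06 rad, so 0.8828 arcsecond = 0.8828 * 4.8481368e-06 = 4.2799352e-06 rad. 1 megahertz = 1000000 Hz, so 0.6642 megahertz = 0.6642 * 1000000 = 664200 Hz. Combine: 4.2799352e-06 rad * 664200 Hz = 2.8427329 rad/s. 1 rpm = 0.10471976 rad/s, so 2.8427329 rad/s = 2.8427329 / 0.10471976 = 27.1461 rpm ≈ 27.15 rpm (4 s.f.).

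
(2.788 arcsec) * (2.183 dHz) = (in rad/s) 1 arcsec = 4.8481368e-06 rad, so 2.788 arcsec = 2.788 * 4.8481368e-06 = 1.3516605e-05 rad. 1 dHz = 0.1 Hz, so 2.183 dHz = 2.183 * 0.1 = 0.2183 Hz. Combine: 1.3516605e-05 rad * 0.2183 Hz = 2.950675e-06 rad/s. Result: 2.950675e-06 rad/s ≈ 2.951e-06 rad/s (4 s.f.). Final answer: 2.951e-06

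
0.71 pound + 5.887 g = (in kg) 1 pound = 0.45359237 kg, so 0.71 pound = 0.71 * 0.45359237 = 0.32205058 kg. 1 g = 0.001 kg, so 5.887 g = 5.887 * 0.001 = 0.005887 kg. Sum: 0.32205058 + 0.005887 = 0.32793758 kg. Result: 0.32793758 kg ≈ 0.3279 kg (4 s.f.). Final answer: 0.3279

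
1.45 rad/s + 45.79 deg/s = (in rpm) 21.48. Check: 1.45 rad/s is already in rad/s. 1 deg/s = 0.017453293 rad/s, so 45.79 deg/s = 45.79 * 0.017453293 = 0.79918626 rad/s. Sum: 1.45 + 0.79918626 = 2.2491863 rad/s. 1 rpm = 0.10471976 rad/s, so 2.2491863 rad/s = 2.2491863 / 0.10471976 = 21.478147 rpm ≈ 21.48 rpm (4 s.f.).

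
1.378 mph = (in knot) 1.197. Check: 1 mph = 0.44704 m/s, so 1.378 mph = 1.378 * 0.44704 = 0.61602112 m/s. 1 knot = 0.51444444 m/s, so 0.61602112 m/s = 0.61602112 / 0.51444444 = 1.1974493 knot ≈ 1.197 knot (4 s.f.).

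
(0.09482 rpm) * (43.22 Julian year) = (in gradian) 8.622e+08. Check: 1 rpm = 0.10471976 rad/s, so 0.09482 rpm = 0.09482 * 0.10471976 = 0.0099295272 rad/s. 1 Julian year = 31557600 s, so 43.22 Julian year = 43.22 * 31557600 = 1.3639195e+09 s. Combine: 0.0099295272 rad/s * 1.3639195e+09 s = 13543075 rad. 1 gradian = 0.015707963 rad, so 13543075 rad = 13543075 / 0.015707963 = 8.6217896e+08 gradian ≈ 8.622e+08 gradian (4 s.f.).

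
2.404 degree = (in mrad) 1 degree = 0.017453293 rad, so 2.404 degree = 2.404 * 0.017453293 = 0.041957715 rad. 1 mrad = 0.001 rad, so 0.041957715 rad = 0.041957715 / 0.001 = 41.957715 mrad ≈ 41.96 mrad (4 s.f.). Final answer: 41.96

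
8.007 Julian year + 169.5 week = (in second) 1 Julian year = 31557600 s, so 8.007 Julian year = 8.007 * 31557600 = 2.526817e+08 s. 1 week = 604800 s, so 169.5 week = 169.5 * 604800 = 1.025136e+08 s. Sum: 2.526817e+08 + 1.025136e+08 = 3.551953e+08 s. 3.551953e+08 s = 3.551953e+08 second ≈ 3.552e+08 second (4 s.f.). Final answer: 3.552e+08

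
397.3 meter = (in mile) 0.2469. Check: 397.3 meter = 397.3 m. 1 mile = 1609.344 m, so 397.3 m = 397.3 / 1609.344 = 0.24687077 mile ≈ 0.2469 mile (4 s.f.).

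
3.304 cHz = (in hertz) 0.03304. Check: 1 cHz = 0.01 Hz, so 3.304 cHz = 3.304 * 0.01 = 0.03304 Hz. 0.03304 Hz = 0.03304 hertz.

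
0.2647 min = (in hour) 1 min = 60 s, so 0.2647 min = 0.2647 * 60 = 15.882 s. 1 hour = 3600 s, so 15.882 s = 15.882 / 3600 = 0.0044116667 hour ≈ 0.004412 hour (4 s.f.). Final answer: 0.004412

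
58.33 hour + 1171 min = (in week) 0.4634. Check: 1 hour = 3600 s, so 58.33 hour = 58.33 * 3600 = 209988 s. 1 min = 60 s, so 1171 min = 1171 * 60 = 70260 s. Sum: 209988 + 70260 = 280248 s. 1 week = 604800 s, so 280248 s = 280248 / 604800 = 0.46337302 week ≈ 0.4634 week (4 s.f.).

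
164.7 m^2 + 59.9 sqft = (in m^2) 164.7 m^2 is already in m^2. 1 sqft = 0.09290304 m^2, so 59.9 sqft = 59.9 * 0.09290304 = 5.5648921 m^2. Sum: 164.7 + 5.5648921 = 170.26489 m^2. Result: 170.26489 m^2 ≈ 170.3 m^2 (4 s.f.). Final answer: 170.3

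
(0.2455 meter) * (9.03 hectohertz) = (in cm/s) 2.217e+04. Check: 0.2455 meter = 0.2455 m. 1 hectohertz = 100 Hz, so 9.03 hectohertz = 9.03 * 100 = 903 Hz. Combine: 0.2455 m * 903 Hz = 221.6865 m/s. 1 cm/s = 0.01 m/s, so 221.6865 m/s = 221.6865 / 0.01 = 22168.65 cm/s ≈ 2.217e+04 cm/s (4 s.f.).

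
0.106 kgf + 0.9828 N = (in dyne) 1 kgf = 9.80665 N, so 0.106 kgf = 0.106 * 9.80665 = 1.0395049 N. 0.9828 N is already in N. Sum: 1.0395049 + 0.9828 = 2.0223049 N. 1 dyne = 1e-05 N, so 2.0223049 N = 2.0223049 / 1e-05 = 202230.49 dyne ≈ 2.022e+05 dyne (4 s.f.). Final answer: 2.022e+05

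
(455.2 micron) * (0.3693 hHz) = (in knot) 1 micron = 1e-06 m, so 455.2 micron = 455.2 * 1e-06 = 0.0004552 m. 1 hHz = 100 Hz, so 0.3693 hHz = 0.3693 * 100 = 36.93 Hz. Combine: 0.0004552 m * 36.93 Hz = 0.016810536 m/s. 1 knot = 0.51444444 m/s, so 0.016810536 m/s = 0.016810536 / 0.51444444 = 0.032677068 knot ≈ 0.03268 knot (4 s.f.). Final answer: 0.03268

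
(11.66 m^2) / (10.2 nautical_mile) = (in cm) 11.66 m^2 is already in m^2. 1 nautical_mile = 1852 m, so 10.2 nautical_mile = 10.2 * 1852 = 18890.4 m. Combine: 11.66 m^2 / 18890.4 m = 0.00061724474 m. 1 cm = 0.01 m, so 0.00061724474 m = 0.00061724474 / 0.01 = 0.061724474 cm ≈ 0.06172 cm (4 s.f.). Final answer: 0.06172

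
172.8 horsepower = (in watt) 1.289e+05. Check: 1 horsepower = 745.69987 W, so 172.8 horsepower = 172.8 * 745.69987 = 128856.94 W. 128856.94 W = 128856.94 watt ≈ 1.289e+05 watt (4 s.f.).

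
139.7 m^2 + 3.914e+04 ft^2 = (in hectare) 0.3776. Check: 139.7 m^2 is already in m^2. 1 ft^2 = 0.09290304 m^2, so 3.914e+04 ft^2 = 3.914e+04 * 0.09290304 = 3636.225 m^2. Sum: 139.7 + 3636.225 = 3775.925 m^2. 1 hectare = 10000 m^2, so 3775.925 m^2 = 3775.925 / 10000 = 0.3775925 hectare ≈ 0.3776 hectare (4 s.f.).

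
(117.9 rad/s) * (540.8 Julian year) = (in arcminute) 6.917e+15. Check: 117.9 rad/s is already in rad/s. 1 Julian year = 31557600 s, so 540.8 Julian year = 540.8 * 31557600 = 1.706635e+10 s. Combine: 117.9 rad/s * 1.706635e+10 s = 2.0121227e+12 rad. 1 arcminute = 0.00029088821 rad, so 2.0121227e+12 rad = 2.0121227e+12 / 0.00029088821 = 6.9171682e+15 arcminute ≈ 6.917e+15 arcminute (4 s.f.).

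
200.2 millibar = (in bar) 0.2002. Check: 1 millibar = 100 Pa, so 200.2 millibar = 200.2 * 100 = 20020 Pa. 1 bar = 100000 Pa, so 20020 Pa = 20020 / 100000 = 0.2002 bar.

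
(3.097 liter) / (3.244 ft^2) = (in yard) 1 liter = 0.001 m^3, so 3.097 liter = 3.097 * 0.001 = 0.003097 m^3. 1 ft^2 = 0.09290304 m^2, so 3.244 ft^2 = 3.244 * 0.09290304 = 0.30137746 m^2. Combine: 0.003097 m^3 / 0.30137746 m^2 = 0.01027615 m. 1 yard = 0.9144 m, so 0.01027615 m = 0.01027615 / 0.9144 = 0.011238134 yard ≈ 0.01124 yard (4 s.f.). Final answer: 0.01124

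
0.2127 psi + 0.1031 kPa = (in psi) 1 psi = 6894.7573 Pa, so 0.2127 psi = 0.2127 * 6894.7573 = 1466.5149 Pa. 1 kPa = 1000 Pa, so 0.1031 kPa = 0.1031 * 1000 = 103.1 Pa. Sum: 1466.5149 + 103.1 = 1569.6149 Pa. 1 psi = 6894.7573 Pa, so 1569.6149 Pa = 1569.6149 / 6894.7573 = 0.22765339 psi ≈ 0.2277 psi (4 s.f.). Final answer: 0.2277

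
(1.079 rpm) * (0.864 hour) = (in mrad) 3.515e+05. Check: 1 rpm = 0.10471976 rad/s, so 1.079 rpm = 1.079 * 0.10471976 = 0.11299262 rad/s. 1 hour = 3600 s, so 0.864 hour = 0.864 * 3600 = 3110.4 s. Combine: 0.11299262 rad/s * 3110.4 s = 351.45223 rad. 1 mrad = 0.001 rad, so 351.45223 rad = 351.45223 / 0.001 = 351452.23 mrad ≈ 3.515e+05 mrad (4 s.f.).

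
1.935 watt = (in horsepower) 0.002595. Check: 1.935 watt = 1.935 W. 1 horsepower = 745.69987 W, so 1.935 W = 1.935 / 745.69987 = 0.0025948777 horsepower ≈ 0.002595 horsepower (4 s.f.).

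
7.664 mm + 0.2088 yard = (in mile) 1 mm = 0.001 m, so 7.664 mm = 7.664 * 0.001 = 0.007664 m. 1 yard = 0.9144 m, so 0.2088 yard = 0.2088 * 0.9144 = 0.19092672 m. Sum: 0.007664 + 0.19092672 = 0.19859072 m. 1 mile = 1609.344 m, so 0.19859072 m = 0.19859072 / 1609.344 = 0.00012339855 mile ≈ 0.0001234 mile (4 s.f.). Final answer: 0.0001234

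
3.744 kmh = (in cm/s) 104. Check: 1 kmh = 0.27777778 m/s, so 3.744 kmh = 3.744 * 0.27777778 = 1.04 m/s. 1 cm/s = 0.01 m/s, so 1.04 m/s = 1.04 / 0.01 = 104 cm/s.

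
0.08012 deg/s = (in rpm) 1 deg/s = 0.017453293 rad/s, so 0.08012 deg/s = 0.08012 * 0.017453293 = 0.0013983578 rad/s. 1 rpm = 0.10471976 rad/s, so 0.0013983578 rad/s = 0.0013983578 / 0.10471976 = 0.013353333 rpm ≈ 0.01335 rpm (4 s.f.). Final answer: 0.01335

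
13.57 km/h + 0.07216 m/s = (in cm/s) 1 km/h = 0.27777778 m/s, so 13.57 km/h = 13.57 * 0.27777778 = 3.7694444 m/s. 0.07216 m/s is already in m/s. Sum: 3.7694444 + 0.07216 = 3.8416044 m/s. 1 cm/s = 0.01 m/s, so 3.8416044 m/s = 3.8416044 / 0.01 = 384.16044 cm/s ≈ 384.2 cm/s (4 s.f.). Final answer: 384.2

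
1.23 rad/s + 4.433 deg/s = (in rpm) 1.23 rad/s is already in rad/s. 1 deg/s = 0.017453293 rad/s, so 4.433 deg/s = 4.433 * 0.017453293 = 0.077370446 rad/s. Sum: 1.23 + 0.077370446 = 1.3073704 rad/s. 1 rpm = 0.10471976 rad/s, so 1.3073704 rad/s = 1.3073704 / 0.10471976 = 12.484468 rpm ≈ 12.48 rpm (4 s.f.). Final answer: 12.48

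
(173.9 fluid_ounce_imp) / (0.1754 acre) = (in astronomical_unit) 1 fluid_ounce_imp = 2.8413063e-05 m^3, so 173.9 fluid_ounce_imp = 173.9 * 2.8413063e-05 = 0.0049410316 m^3. 1 acre = 4046.8564 m^2, so 0.1754 acre = 0.1754 * 4046.8564 = 709.81862 m^2. Combine: 0.0049410316 m^3 / 709.81862 m^2 = 6.9609777e-06 m. 1 astronomical_unit = 1.4959787e+11 m, so 6.9609777e-06 m = 6.9609777e-06 / 1.4959787e+11 = 4.6531262e-17 astronomical_unit ≈ 4.653e-17 astronomical_unit (4 s.f.). Final answer: 4.653e-17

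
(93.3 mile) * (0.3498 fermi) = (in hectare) 1 mile = 1609.344 m, so 93.3 mile = 93.3 * 1609.344 = 150151.8 m. 1 fermi = 1e-15 m, so 0.3498 fermi = 0.3498 * 1e-15 = 3.498e-16 m. Combine: 150151.8 m * 3.498e-16 m = 5.2523098e-11 m^2. 1 hectare = 10000 m^2, so 5.2523098e-11 m^2 = 5.2523098e-11 / 10000 = 5.2523098e-15 hectare ≈ 5.252e-15 hectare (4 s.f.). Final answer: 5.252e-15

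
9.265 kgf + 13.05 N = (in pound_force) 23.36. Check: 1 kgf = 9.80665 N, so 9.265 kgf = 9.265 * 9.80665 = 90.858612 N. 13.05 N is already in N. Sum: 90.858612 + 13.05 = 103.90861 N. 1 pound_force = 4.4482216 N, so 103.90861 N = 103.90861 / 4.4482216 = 23.359585 pound_force ≈ 23.36 pound_force (4 s.f.).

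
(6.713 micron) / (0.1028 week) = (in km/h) 3.887e-10. Check: 1 micron = 1e-06 m, so 6.713 micron = 6.713 * 1e-06 = 6.713e-06 m. 1 week = 604800 s, so 0.1028 week = 0.1028 * 604800 = 62173.44 s. Combine: 6.713e-06 m / 62173.44 s = 1.0797215e-10 m/s. 1 km/h = 0.27777778 m/s, so 1.0797215e-10 m/s = 1.0797215e-10 / 0.27777778 = 3.8869974e-10 km/h ≈ 3.887e-10 km/h (4 s.f.).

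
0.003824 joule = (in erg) 3.824e+04. Check: 0.003824 joule = 0.003824 J. 1 erg = 1e-07 J, so 0.003824 J = 0.003824 / 1e-07 = 38240 erg ≈ 3.824e+04 erg (4 s.f.).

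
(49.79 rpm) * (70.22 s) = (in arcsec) 7.552e+07. Check: 1 rpm = 0.10471976 rad/s, so 49.79 rpm = 49.79 * 0.10471976 = 5.2139966 rad/s. 70.22 s is already in s. Combine: 5.2139966 rad/s * 70.22 s = 366.12684 rad. 1 arcsec = 4.8481368e-06 rad, so 366.12684 rad = 366.12684 / 4.8481368e-06 = 75519082 arcsec ≈ 7.552e+07 arcsec (4 s.f.).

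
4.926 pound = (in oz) 1 pound = 0.45359237 kg, so 4.926 pound = 4.926 * 0.45359237 = 2.234396 kg. 1 oz = 0.028349523 kg, so 2.234396 kg = 2.234396 / 0.028349523 = 78.816 oz ≈ 78.82 oz (4 s.f.). Final answer: 78.82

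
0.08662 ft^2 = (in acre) 1 ft^2 = 0.09290304 m^2, so 0.08662 ft^2 = 0.08662 * 0.09290304 = 0.0080472613 m^2. 1 acre = 4046.8564 m^2, so 0.0080472613 m^2 = 0.0080472613 / 4046.8564 = 1.9885216e-06 acre ≈ 1.989e-06 acre (4 s.f.). Final answer: 1.989e-06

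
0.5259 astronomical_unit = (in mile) 4.889e+07. Check: 1 astronomical_unit = 1.4959787e+11 m, so 0.5259 astronomical_unit = 0.5259 * 1.4959787e+11 = 7.867352e+10 m. 1 mile = 1609.344 m, so 7.867352e+10 m = 7.867352e+10 / 1609.344 = 48885459 mile ≈ 4.889e+07 mile (4 s.f.).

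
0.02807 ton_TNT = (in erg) 1.174e+15. Check: 1 ton_TNT = 4.184e+09 J, so 0.02807 ton_TNT = 0.02807 * 4.184e+09 = 1.1744488e+08 J. 1 erg = 1e-07 J, so 1.1744488e+08 J = 1.1744488e+08 / 1e-07 = 1.1744488e+15 erg ≈ 1.174e+15 erg (4 s.f.).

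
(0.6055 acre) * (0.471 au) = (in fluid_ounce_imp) 6.077e+18. Check: 1 acre = 4046.8564 m^2, so 0.6055 acre = 0.6055 * 4046.8564 = 2450.3716 m^2. 1 au = 1.4959787e+11 m, so 0.471 au = 0.471 * 1.4959787e+11 = 7.0460597e+10 m. Combine: 2450.3716 m^2 * 7.0460597e+10 m = 1.7265464e+14 m^3. 1 fluid_ounce_imp = 2.8413063e-05 m^3, so 1.7265464e+14 m^3 = 1.7265464e+14 / 2.8413063e-05 = 6.0765939e+18 fluid_ounce_imp ≈ 6.077e+18 fluid_ounce_imp (4 s.f.).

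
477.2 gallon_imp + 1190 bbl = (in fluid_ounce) 1 gallon_imp = 0.00454609 m^3, so 477.2 gallon_imp = 477.2 * 0.00454609 = 2.1693941 m^3. 1 bbl = 0.15898729 m^3, so 1190 bbl = 1190 * 0.15898729 = 189.19488 m^3. Sum: 2.1693941 + 189.19488 = 191.36428 m^3. 1 fluid_ounce = 2.957353e-05 m^3, so 191.36428 m^3 = 191.36428 / 2.957353e-05 = 6470795.9 fluid_ounce ≈ 6.471e+06 fluid_ounce (4 s.f.). Final answer: 6.471e+06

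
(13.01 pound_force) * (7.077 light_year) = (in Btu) 1 pound_force = 4.4482216 N, so 13.01 pound_force = 13.01 * 4.4482216 = 57.871363 N. 1 light_year = 9.4607305e+15 m, so 7.077 light_year = 7.077 * 9.4607305e+15 = 6.695359e+16 m. Combine: 57.871363 N * 6.695359e+16 m = 3.8746955e+18 J. 1 Btu = 1055.0559 J, so 3.8746955e+18 J = 3.8746955e+18 / 1055.0559 = 3.6725027e+15 Btu ≈ 3.673e+15 Btu (4 s.f.). Final answer: 3.673e+15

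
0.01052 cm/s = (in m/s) 1 cm/s = 0.01 m/s, so 0.01052 cm/s = 0.01052 * 0.01 = 0.0001052 m/s. Result: 0.0001052 m/s. Final answer: 0.0001052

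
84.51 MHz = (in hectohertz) 1 MHz = 1000000 Hz, so 84.51 MHz = 84.51 * 1000000 = 84510000 Hz. 1 hectohertz = 100 Hz, so 84510000 Hz = 84510000 / 100 = 845100 hectohertz ≈ 8.451e+05 hectohertz (4 s.f.). Final answer: 8.451e+05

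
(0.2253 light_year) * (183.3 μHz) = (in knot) 7.595e+11. Check: 1 light_year = 9.4607305e+15 m, so 0.2253 light_year = 0.2253 * 9.4607305e+15 = 2.1315026e+15 m. 1 μHz = 1e-06 Hz, so 183.3 μHz = 183.3 * 1e-06 = 0.0001833 Hz. Combine: 2.1315026e+15 m * 0.0001833 Hz = 3.9070442e+11 m/s. 1 knot = 0.51444444 m/s, so 3.9070442e+11 m/s = 3.9070442e+11 / 0.51444444 = 7.5946864e+11 knot ≈ 7.595e+11 knot (4 s.f.).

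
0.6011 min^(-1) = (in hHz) 0.0001002. Check: 1 min^(-1) = 0.016666667 Hz, so 0.6011 min^(-1) = 0.6011 * 0.016666667 = 0.010018333 Hz. 1 hHz = 100 Hz, so 0.010018333 Hz = 0.010018333 / 100 = 0.00010018333 hHz ≈ 0.0001002 hHz (4 s.f.).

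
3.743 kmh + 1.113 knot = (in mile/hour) 1 kmh = 0.27777778 m/s, so 3.743 kmh = 3.743 * 0.27777778 = 1.0397222 m/s. 1 knot = 0.51444444 m/s, so 1.113 knot = 1.113 * 0.51444444 = 0.57257667 m/s. Sum: 1.0397222 + 0.57257667 = 1.6122989 m/s. 1 mile/hour = 0.44704 m/s, so 1.6122989 m/s = 1.6122989 / 0.44704 = 3.6066099 mile/hour ≈ 3.607 mile/hour (4 s.f.). Final answer: 3.607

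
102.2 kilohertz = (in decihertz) 1.022e+06. Check: 1 kilohertz = 1000 Hz, so 102.2 kilohertz = 102.2 * 1000 = 102200 Hz. 1 decihertz = 0.1 Hz, so 102200 Hz = 102200 / 0.1 = 1022000 decihertz ≈ 1.022e+06 decihertz (4 s.f.).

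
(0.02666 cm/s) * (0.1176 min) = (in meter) 1 cm/s = 0.01 m/s, so 0.02666 cm/s = 0.02666 * 0.01 = 0.0002666 m/s. 1 min = 60 s, so 0.1176 min = 0.1176 * 60 = 7.056 s. Combine: 0.0002666 m/s * 7.056 s = 0.0018811296 m. 0.0018811296 m = 0.0018811296 meter ≈ 0.001881 meter (4 s.f.). Final answer: 0.001881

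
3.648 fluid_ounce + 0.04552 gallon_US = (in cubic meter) 0.0002802. Check: 1 fluid_ounce = 2.957353e-05 m^3, so 3.648 fluid_ounce = 3.648 * 2.957353e-05 = 0.00010788424 m^3. 1 gallon_US = 0.0037854118 m^3, so 0.04552 gallon_US = 0.04552 * 0.0037854118 = 0.00017231194 m^3. Sum: 0.00010788424 + 0.00017231194 = 0.00028019618 m^3. 0.00028019618 m^3 = 0.00028019618 cubic meter ≈ 0.0002802 cubic meter (4 s.f.).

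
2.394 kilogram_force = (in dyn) 2.348e+06. Check: 1 kilogram_force = 9.80665 N, so 2.394 kilogram_force = 2.394 * 9.80665 = 23.47712 N. 1 dyn = 1e-05 N, so 23.47712 N = 23.47712 / 1e-05 = 2347712 dyn ≈ 2.348e+06 dyn (4 s.f.).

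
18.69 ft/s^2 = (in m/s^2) 5.697. Check: 1 ft/s^2 = 0.3048 m/s^2, so 18.69 ft/s^2 = 18.69 * 0.3048 = 5.696712 m/s^2. Result: 5.696712 m/s^2 ≈ 5.697 m/s^2 (4 s.f.).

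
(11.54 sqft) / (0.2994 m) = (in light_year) 1 sqft = 0.09290304 m^2, so 11.54 sqft = 11.54 * 0.09290304 = 1.0721011 m^2. 0.2994 m is already in m. Combine: 1.0721011 m^2 / 0.2994 m = 3.5808319 m. 1 light_year = 9.4607305e+15 m, so 3.5808319 m = 3.5808319 / 9.4607305e+15 = 3.7849423e-16 light_year ≈ 3.785e-16 light_year (4 s.f.). Final answer: 3.785e-16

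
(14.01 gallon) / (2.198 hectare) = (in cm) 1 gallon = 0.0037854118 m^3, so 14.01 gallon = 14.01 * 0.0037854118 = 0.053033619 m^3. 1 hectare = 10000 m^2, so 2.198 hectare = 2.198 * 10000 = 21980 m^2. Combine: 0.053033619 m^3 / 21980 m^2 = 2.4128125e-06 m. 1 cm = 0.01 m, so 2.4128125e-06 m = 2.4128125e-06 / 0.01 = 0.00024128125 cm ≈ 0.0002413 cm (4 s.f.). Final answer: 0.0002413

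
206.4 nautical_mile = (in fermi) 1 nautical_mile = 1852 m, so 206.4 nautical_mile = 206.4 * 1852 = 382252.8 m. 1 fermi = 1e-15 m, so 382252.8 m = 382252.8 / 1e-15 = 3.822528e+20 fermi ≈ 3.823e+20 fermi (4 s.f.). Final answer: 3.823e+20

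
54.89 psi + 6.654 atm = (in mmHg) 7896. Check: 1 psi = 6894.7573 Pa, so 54.89 psi = 54.89 * 6894.7573 = 378453.23 Pa. 1 atm = 101325 Pa, so 6.654 atm = 6.654 * 101325 = 674216.55 Pa. Sum: 378453.23 + 674216.55 = 1052669.8 Pa. 1 mmHg = 133.32237 Pa, so 1052669.8 Pa = 1052669.8 / 133.32237 = 7895.6726 mmHg ≈ 7896 mmHg (4 s.f.).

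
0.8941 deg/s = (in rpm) 0.149. Check: 1 deg/s = 0.017453293 rad/s, so 0.8941 deg/s = 0.8941 * 0.017453293 = 0.015604989 rad/s. 1 rpm = 0.10471976 rad/s, so 0.015604989 rad/s = 0.015604989 / 0.10471976 = 0.14901667 rpm ≈ 0.149 rpm (4 s.f.).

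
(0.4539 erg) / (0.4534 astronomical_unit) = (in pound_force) 1.504e-19. Check: 1 erg = 1e-07 J, so 0.4539 erg = 0.4539 * 1e-07 = 4.539e-08 J. 1 astronomical_unit = 1.4959787e+11 m, so 0.4534 astronomical_unit = 0.4534 * 1.4959787e+11 = 6.7827675e+10 m. Combine: 4.539e-08 J / 6.7827675e+10 m = 6.6919587e-19 N. 1 pound_force = 4.4482216 N, so 6.6919587e-19 N = 6.6919587e-19 / 4.4482216 = 1.5044122e-19 pound_force ≈ 1.504e-19 pound_force (4 s.f.).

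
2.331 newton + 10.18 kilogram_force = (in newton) 102.2. Check: 2.331 newton = 2.331 N. 1 kilogram_force = 9.80665 N, so 10.18 kilogram_force = 10.18 * 9.80665 = 99.831697 N. Sum: 2.331 + 99.831697 = 102.1627 N. 102.1627 N = 102.1627 newton ≈ 102.2 newton (4 s.f.).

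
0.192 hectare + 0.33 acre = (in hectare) 0.3255. Check: 1 hectare = 10000 m^2, so 0.192 hectare = 0.192 * 10000 = 1920 m^2. 1 acre = 4046.8564 m^2, so 0.33 acre = 0.33 * 4046.8564 = 1335.4626 m^2. Sum: 1920 + 1335.4626 = 3255.4626 m^2. 1 hectare = 10000 m^2, so 3255.4626 m^2 = 3255.4626 / 10000 = 0.32554626 hectare ≈ 0.3255 hectare (4 s.f.).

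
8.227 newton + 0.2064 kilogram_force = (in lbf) 2.305. Check: 8.227 newton = 8.227 N. 1 kilogram_force = 9.80665 N, so 0.2064 kilogram_force = 0.2064 * 9.80665 = 2.0240926 N. Sum: 8.227 + 2.0240926 = 10.251093 N. 1 lbf = 4.4482216 N, so 10.251093 N = 10.251093 / 4.4482216 = 2.3045373 lbf ≈ 2.305 lbf (4 s.f.).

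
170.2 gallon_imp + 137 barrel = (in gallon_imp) 1 gallon_imp = 0.00454609 m^3, so 170.2 gallon_imp = 170.2 * 0.00454609 = 0.77374452 m^3. 1 barrel = 0.15898729 m^3, so 137 barrel = 137 * 0.15898729 = 21.781259 m^3. Sum: 0.77374452 + 21.781259 = 22.555004 m^3. 1 gallon_imp = 0.00454609 m^3, so 22.555004 m^3 = 22.555004 / 0.00454609 = 4961.4073 gallon_imp ≈ 4961 gallon_imp (4 s.f.). Final answer: 4961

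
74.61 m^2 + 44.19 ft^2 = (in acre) 74.61 m^2 is already in m^2. 1 ft^2 = 0.09290304 m^2, so 44.19 ft^2 = 44.19 * 0.09290304 = 4.1053853 m^2. Sum: 74.61 + 4.1053853 = 78.715385 m^2. 1 acre = 4046.8564 m^2, so 78.715385 m^2 = 78.715385 / 4046.8564 = 0.019450995 acre ≈ 0.01945 acre (4 s.f.). Final answer: 0.01945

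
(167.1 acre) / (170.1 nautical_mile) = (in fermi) 1 acre = 4046.8564 m^2, so 167.1 acre = 167.1 * 4046.8564 = 676229.71 m^2. 1 nautical_mile = 1852 m, so 170.1 nautical_mile = 170.1 * 1852 = 315025.2 m. Combine: 676229.71 m^2 / 315025.2 m = 2.1465893 m. 1 fermi = 1e-15 m, so 2.1465893 m = 2.1465893 / 1e-15 = 2.1465893e+15 fermi ≈ 2.147e+15 fermi (4 s.f.). Final answer: 2.147e+15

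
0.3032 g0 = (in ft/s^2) 1 g0 = 9.80665 m/s^2, so 0.3032 g0 = 0.3032 * 9.80665 = 2.9733763 m/s^2. 1 ft/s^2 = 0.3048 m/s^2, so 2.9733763 m/s^2 = 2.9733763 / 0.3048 = 9.7551715 ft/s^2 ≈ 9.755 ft/s^2 (4 s.f.). Final answer: 9.755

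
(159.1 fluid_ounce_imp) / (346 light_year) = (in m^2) 1.381e-21. Check: 1 fluid_ounce_imp = 2.8413063e-05 m^3, so 159.1 fluid_ounce_imp = 159.1 * 2.8413063e-05 = 0.0045205182 m^3. 1 light_year = 9.4607305e+15 m, so 346 light_year = 346 * 9.4607305e+15 = 3.2734127e+18 m. Combine: 0.0045205182 m^3 / 3.2734127e+18 m = 1.3809802e-21 m^2. Result: 1.3809802e-21 m^2 ≈ 1.381e-21 m^2 (4 s.f.).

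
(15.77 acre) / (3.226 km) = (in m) 1 acre = 4046.8564 m^2, so 15.77 acre = 15.77 * 4046.8564 = 63818.926 m^2. 1 km = 1000 m, so 3.226 km = 3.226 * 1000 = 3226 m. Combine: 63818.926 m^2 / 3226 m = 19.78268 m. Result: 19.78268 m ≈ 19.78 m (4 s.f.). Final answer: 19.78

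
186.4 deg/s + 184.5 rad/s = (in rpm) 1793. Check: 1 deg/s = 0.017453293 rad/s, so 186.4 deg/s = 186.4 * 0.017453293 = 3.2532937 rad/s. 184.5 rad/s is already in rad/s. Sum: 3.2532937 + 184.5 = 187.75329 rad/s. 1 rpm = 0.10471976 rad/s, so 187.75329 rad/s = 187.75329 / 0.10471976 = 1792.9119 rpm ≈ 1793 rpm (4 s.f.).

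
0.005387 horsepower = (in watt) 4.017. Check: 1 horsepower = 745.69987 W, so 0.005387 horsepower = 0.005387 * 745.69987 = 4.0170852 W. 4.0170852 W = 4.0170852 watt ≈ 4.017 watt (4 s.f.).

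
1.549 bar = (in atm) 1.529. Check: 1 bar = 100000 Pa, so 1.549 bar = 1.549 * 100000 = 154900 Pa. 1 atm = 101325 Pa, so 154900 Pa = 154900 / 101325 = 1.5287441 atm ≈ 1.529 atm (4 s.f.).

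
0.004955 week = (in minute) 1 week = 604800 s, so 0.004955 week = 0.004955 * 604800 = 2996.784 s. 1 minute = 60 s, so 2996.784 s = 2996.784 / 60 = 49.9464 minute ≈ 49.95 minute (4 s.f.). Final answer: 49.95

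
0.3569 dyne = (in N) 1 dyne = 1e-05 N, so 0.3569 dyne = 0.3569 * 1e-05 = 3.569e-06 N. Result: 3.569e-06 N. Final answer: 3.569e-06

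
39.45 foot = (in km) 1 foot = 0.3048 m, so 39.45 foot = 39.45 * 0.3048 = 12.02436 m. 1 km = 1000 m, so 12.02436 m = 12.02436 / 1000 = 0.01202436 km ≈ 0.01202 km (4 s.f.). Final answer: 0.01202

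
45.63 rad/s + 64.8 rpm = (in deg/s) 3003. Check: 45.63 rad/s is already in rad/s. 1 rpm = 0.10471976 rad/s, so 64.8 rpm = 64.8 * 0.10471976 = 6.7858401 rad/s. Sum: 45.63 + 6.7858401 = 52.41584 rad/s. 1 deg/s = 0.017453293 rad/s, so 52.41584 rad/s = 52.41584 / 0.017453293 = 3003.2064 deg/s ≈ 3003 deg/s (4 s.f.).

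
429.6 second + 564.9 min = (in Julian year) 429.6 second = 429.6 s. 1 min = 60 s, so 564.9 min = 564.9 * 60 = 33894 s. Sum: 429.6 + 33894 = 34323.6 s. 1 Julian year = 31557600 s, so 34323.6 s = 34323.6 / 31557600 = 0.0010876493 Julian year ≈ 0.001088 Julian year (4 s.f.). Final answer: 0.001088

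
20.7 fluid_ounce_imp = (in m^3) 0.0005882. Check: 1 fluid_ounce_imp = 2.8413063e-05 m^3, so 20.7 fluid_ounce_imp = 20.7 * 2.8413063e-05 = 0.00058815039 m^3. Result: 0.00058815039 m^3 ≈ 0.0005882 m^3 (4 s.f.).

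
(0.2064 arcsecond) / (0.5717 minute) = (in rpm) 2.786e-07. Check: 1 arcsecond = 4.8481368e-06 rad, so 0.2064 arcsecond = 0.2064 * 4.8481368e-06 = 1.0006554e-06 rad. 1 minute = 60 s, so 0.5717 minute = 0.5717 * 60 = 34.302 s. Combine: 1.0006554e-06 rad / 34.302 s = 2.9171927e-08 rad/s. 1 rpm = 0.10471976 rad/s, so 2.9171927e-08 rad/s = 2.9171927e-08 / 0.10471976 = 2.7857138e-07 rpm ≈ 2.786e-07 rpm (4 s.f.).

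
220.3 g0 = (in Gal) 1 g0 = 9.80665 m/s^2, so 220.3 g0 = 220.3 * 9.80665 = 2160.405 m/s^2. 1 Gal = 0.01 m/s^2, so 2160.405 m/s^2 = 2160.405 / 0.01 = 216040.5 Gal ≈ 2.16e+05 Gal (4 s.f.). Final answer: 2.16e+05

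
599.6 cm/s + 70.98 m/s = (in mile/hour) 172.2. Check: 1 cm/s = 0.01 m/s, so 599.6 cm/s = 599.6 * 0.01 = 5.996 m/s. 70.98 m/s is already in m/s. Sum: 5.996 + 70.98 = 76.976 m/s. 1 mile/hour = 0.44704 m/s, so 76.976 m/s = 76.976 / 0.44704 = 172.19041 mile/hour ≈ 172.2 mile/hour (4 s.f.).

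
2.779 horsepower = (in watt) 2072. Check: 1 horsepower = 745.69987 W, so 2.779 horsepower = 2.779 * 745.69987 = 2072.2999 W. 2072.2999 W = 2072.2999 watt ≈ 2072 watt (4 s.f.).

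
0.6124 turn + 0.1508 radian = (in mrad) 3999. Check: 1 turn = 6.2831853 rad, so 0.6124 turn = 0.6124 * 6.2831853 = 3.8478227 rad. 0.1508 radian = 0.1508 rad. Sum: 3.8478227 + 0.1508 = 3.9986227 rad. 1 mrad = 0.001 rad, so 3.9986227 rad = 3.9986227 / 0.001 = 3998.6227 mrad ≈ 3999 mrad (4 s.f.).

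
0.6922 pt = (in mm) 1 pt = 0.00035277778 m, so 0.6922 pt = 0.6922 * 0.00035277778 = 0.00024419278 m. 1 mm = 0.001 m, so 0.00024419278 m = 0.00024419278 / 0.001 = 0.24419278 mm ≈ 0.2442 mm (4 s.f.). Final answer: 0.2442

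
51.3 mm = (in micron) 5.13e+04. Check: 1 mm = 0.001 m, so 51.3 mm = 51.3 * 0.001 = 0.0513 m. 1 micron = 1e-06 m, so 0.0513 m = 0.0513 / 1e-06 = 51300 micron ≈ 5.13e+04 micron (4 s.f.).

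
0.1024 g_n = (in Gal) 100.4. Check: 1 g_n = 9.80665 m/s^2, so 0.1024 g_n = 0.1024 * 9.80665 = 1.004201 m/s^2. 1 Gal = 0.01 m/s^2, so 1.004201 m/s^2 = 1.004201 / 0.01 = 100.4201 Gal ≈ 100.4 Gal (4 s.f.).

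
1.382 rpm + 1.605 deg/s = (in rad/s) 0.1727. Check: 1 rpm = 0.10471976 rad/s, so 1.382 rpm = 1.382 * 0.10471976 = 0.1447227 rad/s. 1 deg/s = 0.017453293 rad/s, so 1.605 deg/s = 1.605 * 0.017453293 = 0.028012534 rad/s. Sum: 0.1447227 + 0.028012534 = 0.17273524 rad/s. Result: 0.17273524 rad/s ≈ 0.1727 rad/s (4 s.f.).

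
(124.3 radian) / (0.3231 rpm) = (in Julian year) 124.3 radian = 124.3 rad. 1 rpm = 0.10471976 rad/s, so 0.3231 rpm = 0.3231 * 0.10471976 = 0.033834953 rad/s. Combine: 124.3 rad / 0.033834953 rad/s = 3673.7158 s. 1 Julian year = 31557600 s, so 3673.7158 s = 3673.7158 / 31557600 = 0.00011641303 Julian year ≈ 0.0001164 Julian year (4 s.f.). Final answer: 0.0001164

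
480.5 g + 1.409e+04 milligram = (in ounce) 1 g = 0.001 kg, so 480.5 g = 480.5 * 0.001 = 0.4805 kg. 1 milligram = 1e-06 kg, so 1.409e+04 milligram = 1.409e+04 * 1e-06 = 0.01409 kg. Sum: 0.4805 + 0.01409 = 0.49459 kg. 1 ounce = 0.028349523 kg, so 0.49459 kg = 0.49459 / 0.028349523 = 17.446149 ounce ≈ 17.45 ounce (4 s.f.). Final answer: 17.45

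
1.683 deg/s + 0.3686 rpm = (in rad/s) 1 deg/s = 0.017453293 rad/s, so 1.683 deg/s = 1.683 * 0.017453293 = 0.029373891 rad/s. 1 rpm = 0.10471976 rad/s, so 0.3686 rpm = 0.3686 * 0.10471976 = 0.038599702 rad/s. Sum: 0.029373891 + 0.038599702 = 0.067973593 rad/s. Result: 0.067973593 rad/s ≈ 0.06797 rad/s (4 s.f.). Final answer: 0.06797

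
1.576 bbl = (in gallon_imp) 1 bbl = 0.15898729 m^3, so 1.576 bbl = 1.576 * 0.15898729 = 0.25056398 m^3. 1 gallon_imp = 0.00454609 m^3, so 0.25056398 m^3 = 0.25056398 / 0.00454609 = 55.11637 gallon_imp ≈ 55.12 gallon_imp (4 s.f.). Final answer: 55.12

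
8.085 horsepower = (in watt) 6029. Check: 1 horsepower = 745.69987 W, so 8.085 horsepower = 8.085 * 745.69987 = 6028.9835 W. 6028.9835 W = 6028.9835 watt ≈ 6029 watt (4 s.f.).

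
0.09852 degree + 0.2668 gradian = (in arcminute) 1 degree = 0.017453293 rad, so 0.09852 degree = 0.09852 * 0.017453293 = 0.0017194984 rad. 1 gradian = 0.015707963 rad, so 0.2668 gradian = 0.2668 * 0.015707963 = 0.0041908846 rad. Sum: 0.0017194984 + 0.0041908846 = 0.005910383 rad. 1 arcminute = 0.00029088821 rad, so 0.005910383 rad = 0.005910383 / 0.00029088821 = 20.3184 arcminute ≈ 20.32 arcminute (4 s.f.). Final answer: 20.32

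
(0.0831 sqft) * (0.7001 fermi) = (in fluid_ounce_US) 1 sqft = 0.09290304 m^2, so 0.0831 sqft = 0.0831 * 0.09290304 = 0.0077202426 m^2. 1 fermi = 1e-15 m, so 0.7001 fermi = 0.7001 * 1e-15 = 7.001e-16 m. Combine: 0.0077202426 m^2 * 7.001e-16 m = 5.4049419e-18 m^3. 1 fluid_ounce_US = 2.957353e-05 m^3, so 5.4049419e-18 m^3 = 5.4049419e-18 / 2.957353e-05 = 1.8276283e-13 fluid_ounce_US ≈ 1.828e-13 fluid_ounce_US (4 s.f.). Final answer: 1.828e-13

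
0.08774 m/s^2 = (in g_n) 0.008947. Check: 1 g_n = 9.80665 m/s^2, so 0.08774 m/s^2 = 0.08774 / 9.80665 = 0.0089469901 g_n ≈ 0.008947 g_n (4 s.f.).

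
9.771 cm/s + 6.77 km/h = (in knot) 3.845. Check: 1 cm/s = 0.01 m/s, so 9.771 cm/s = 9.771 * 0.01 = 0.09771 m/s. 1 km/h = 0.27777778 m/s, so 6.77 km/h = 6.77 * 0.27777778 = 1.8805556 m/s. Sum: 0.09771 + 1.8805556 = 1.9782656 m/s. 1 knot = 0.51444444 m/s, so 1.9782656 m/s = 1.9782656 / 0.51444444 = 3.8454406 knot ≈ 3.845 knot (4 s.f.).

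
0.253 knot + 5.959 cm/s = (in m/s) 0.1897. Check: 1 knot = 0.51444444 m/s, so 0.253 knot = 0.253 * 0.51444444 = 0.13015444 m/s. 1 cm/s = 0.01 m/s, so 5.959 cm/s = 5.959 * 0.01 = 0.05959 m/s. Sum: 0.13015444 + 0.05959 = 0.18974444 m/s. Result: 0.18974444 m/s ≈ 0.1897 m/s (4 s.f.).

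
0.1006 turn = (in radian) 1 turn = 6.2831853 rad, so 0.1006 turn = 0.1006 * 6.2831853 = 0.63208844 rad. 0.63208844 rad = 0.63208844 radian ≈ 0.6321 radian (4 s.f.). Final answer: 0.6321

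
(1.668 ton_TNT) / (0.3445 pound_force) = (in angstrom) 1 ton_TNT = 4.184e+09 J, so 1.668 ton_TNT = 1.668 * 4.184e+09 = 6.978912e+09 J. 1 pound_force = 4.4482216 N, so 0.3445 pound_force = 0.3445 * 4.4482216 = 1.5324123 N. Combine: 6.978912e+09 J / 1.5324123 N = 4.5541998e+09 m. 1 angstrom = 1e-10 m, so 4.5541998e+09 m = 4.5541998e+09 / 1e-10 = 4.5541998e+19 angstrom ≈ 4.554e+19 angstrom (4 s.f.). Final answer: 4.554e+19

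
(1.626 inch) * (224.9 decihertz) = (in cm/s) 1 inch = 0.0254 m, so 1.626 inch = 1.626 * 0.0254 = 0.0413004 m. 1 decihertz = 0.1 Hz, so 224.9 decihertz = 224.9 * 0.1 = 22.49 Hz. Combine: 0.0413004 m * 22.49 Hz = 0.928846 m/s. 1 cm/s = 0.01 m/s, so 0.928846 m/s = 0.928846 / 0.01 = 92.8846 cm/s ≈ 92.88 cm/s (4 s.f.). Final answer: 92.88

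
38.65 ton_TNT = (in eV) 1 ton_TNT = 4.184e+09 J, so 38.65 ton_TNT = 38.65 * 4.184e+09 = 1.617116e+11 J. 1 eV = 1.6021766e-19 J, so 1.617116e+11 J = 1.617116e+11 / 1.6021766e-19 = 1.0093244e+30 eV ≈ 1.009e+30 eV (4 s.f.). Final answer: 1.009e+30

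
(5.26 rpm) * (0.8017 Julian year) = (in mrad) 1.394e+10. Check: 1 rpm = 0.10471976 rad/s, so 5.26 rpm = 5.26 * 0.10471976 = 0.55082591 rad/s. 1 Julian year = 31557600 s, so 0.8017 Julian year = 0.8017 * 31557600 = 25299728 s. Combine: 0.55082591 rad/s * 25299728 s = 13935746 rad. 1 mrad = 0.001 rad, so 13935746 rad = 13935746 / 0.001 = 1.3935746e+10 mrad ≈ 1.394e+10 mrad (4 s.f.).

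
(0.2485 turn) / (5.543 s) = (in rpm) 2.69. Check: 1 turn = 6.2831853 rad, so 0.2485 turn = 0.2485 * 6.2831853 = 1.5613715 rad. 5.543 s is already in s. Combine: 1.5613715 rad / 5.543 s = 0.28168348 rad/s. 1 rpm = 0.10471976 rad/s, so 0.28168348 rad/s = 0.28168348 / 0.10471976 = 2.6898791 rpm ≈ 2.69 rpm (4 s.f.).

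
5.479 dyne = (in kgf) 5.587e-06. Check: 1 dyne = 1e-05 N, so 5.479 dyne = 5.479 * 1e-05 = 5.479e-05 N. 1 kgf = 9.80665 N, so 5.479e-05 N = 5.479e-05 / 9.80665 = 5.5870251e-06 kgf ≈ 5.587e-06 kgf (4 s.f.).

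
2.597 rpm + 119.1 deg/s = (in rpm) 22.45. Check: 1 rpm = 0.10471976 rad/s, so 2.597 rpm = 2.597 * 0.10471976 = 0.2719572 rad/s. 1 deg/s = 0.017453293 rad/s, so 119.1 deg/s = 119.1 * 0.017453293 = 2.0786871 rad/s. Sum: 0.2719572 + 2.0786871 = 2.3506443 rad/s. 1 rpm = 0.10471976 rad/s, so 2.3506443 rad/s = 2.3506443 / 0.10471976 = 22.447 rpm ≈ 22.45 rpm (4 s.f.).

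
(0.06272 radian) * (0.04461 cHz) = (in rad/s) 0.06272 radian = 0.06272 rad. 1 cHz = 0.01 Hz, so 0.04461 cHz = 0.04461 * 0.01 = 0.0004461 Hz. Combine: 0.06272 rad * 0.0004461 Hz = 2.7979392e-05 rad/s. Result: 2.7979392e-05 rad/s ≈ 2.798e-05 rad/s (4 s.f.). Final answer: 2.798e-05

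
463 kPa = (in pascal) 4.63e+05. Check: 1 kPa = 1000 Pa, so 463 kPa = 463 * 1000 = 463000 Pa. 463000 Pa = 463000 pascal ≈ 4.63e+05 pascal (4 s.f.).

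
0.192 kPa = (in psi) 1 kPa = 1000 Pa, so 0.192 kPa = 0.192 * 1000 = 192 Pa. 1 psi = 6894.7573 Pa, so 192 Pa = 192 / 6894.7573 = 0.027847246 psi ≈ 0.02785 psi (4 s.f.). Final answer: 0.02785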